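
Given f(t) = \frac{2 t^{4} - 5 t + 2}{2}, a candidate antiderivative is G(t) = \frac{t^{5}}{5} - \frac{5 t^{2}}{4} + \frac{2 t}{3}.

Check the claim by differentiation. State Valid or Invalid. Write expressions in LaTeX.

Invalid: d/dt[G] - f = - \frac{1}{3}, which is not 0.

d/dt[G] = t^{4} - \frac{5 t}{2} + \frac{2}{3}
d/dt[G] - f(t) = - \frac{1}{3} != 0.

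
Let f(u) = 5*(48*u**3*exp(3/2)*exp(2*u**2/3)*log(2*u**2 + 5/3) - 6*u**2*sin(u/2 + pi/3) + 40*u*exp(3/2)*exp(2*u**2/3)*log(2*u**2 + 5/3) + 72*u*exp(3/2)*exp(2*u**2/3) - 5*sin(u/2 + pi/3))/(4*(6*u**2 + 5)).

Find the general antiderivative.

F(u) = 15*exp(3/2)*exp(2*u**2/3)*log(2*u**2 + 5/3)/2 + 5*cos(u/2 + pi/3)/2 + C

For F(u) to be correct the identity F'(u) - f(u) = 0 must hold.
Check: d/du[15*exp(3/2)*exp(2*u**2/3)*log(2*u**2 + 5/3)/2 + 5*cos(u/2 + pi/3)/2] = (240*u**3*exp(3/2)*exp(2*u**2/3)*log(2*u**2 + 5/3) - 30*u**2*sin(u/2 + pi/3) + 200*u*exp(3/2)*exp(2*u**2/3)*log(2*u**2 + 5/3) + 360*u*exp(3/2)*exp(2*u**2/3) - 25*sin(u/2 + pi/3))/(24*u**2 + 20), which equals f(u).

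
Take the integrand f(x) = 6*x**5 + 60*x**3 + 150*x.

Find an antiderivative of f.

f matches the chain-rule pattern g'(h)*h' with inner function h(x) = -x**2 - 5; substituting u = h(x) collapses the integral.
Check: d/dx[x**6 + 15*x**4 + 75*x**2] = 6*x**5 + 60*x**3 + 150*x = f(x).

An antiderivative is F(x) = x**6 + 15*x**4 + 75*x**2.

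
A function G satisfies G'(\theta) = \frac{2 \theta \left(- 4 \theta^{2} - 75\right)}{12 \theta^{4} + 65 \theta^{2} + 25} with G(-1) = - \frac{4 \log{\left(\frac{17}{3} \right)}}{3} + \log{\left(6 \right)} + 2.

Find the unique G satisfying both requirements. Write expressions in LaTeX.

G(\theta) = \log{\left(\theta^{2} + 5 \right)} - \frac{4 \log{\left(4 \theta^{2} + \frac{5}{3} \right)}}{3} + 2

Differentiate the proposed G(\theta) back; it has to land on the given G'(\theta).
A general antiderivative is \log{\left(\theta^{2} + 5 \right)} - \frac{4 \log{\left(4 \theta^{2} + \frac{5}{3} \right)}}{3} + C.
The condition gives C = - \frac{4 \log{\left(\frac{17}{3} \right)}}{3} + \log{\left(6 \right)} + 2 - (- \frac{4 \log{\left(\frac{17}{3} \right)}}{3} + \log{\left(6 \right)}) = 2.
So G(\theta) = \log{\left(\theta^{2} + 5 \right)} - \frac{4 \log{\left(4 \theta^{2} + \frac{5}{3} \right)}}{3} + 2.
Check: d/d\theta[\log{\left(\theta^{2} + 5 \right)} - \frac{4 \log{\left(4 \theta^{2} + \frac{5}{3} \right)}}{3} + 2] = \frac{- 8 \theta^{3} - 150 \theta}{12 \theta^{4} + 65 \theta^{2} + 25}, which equals G'(\theta).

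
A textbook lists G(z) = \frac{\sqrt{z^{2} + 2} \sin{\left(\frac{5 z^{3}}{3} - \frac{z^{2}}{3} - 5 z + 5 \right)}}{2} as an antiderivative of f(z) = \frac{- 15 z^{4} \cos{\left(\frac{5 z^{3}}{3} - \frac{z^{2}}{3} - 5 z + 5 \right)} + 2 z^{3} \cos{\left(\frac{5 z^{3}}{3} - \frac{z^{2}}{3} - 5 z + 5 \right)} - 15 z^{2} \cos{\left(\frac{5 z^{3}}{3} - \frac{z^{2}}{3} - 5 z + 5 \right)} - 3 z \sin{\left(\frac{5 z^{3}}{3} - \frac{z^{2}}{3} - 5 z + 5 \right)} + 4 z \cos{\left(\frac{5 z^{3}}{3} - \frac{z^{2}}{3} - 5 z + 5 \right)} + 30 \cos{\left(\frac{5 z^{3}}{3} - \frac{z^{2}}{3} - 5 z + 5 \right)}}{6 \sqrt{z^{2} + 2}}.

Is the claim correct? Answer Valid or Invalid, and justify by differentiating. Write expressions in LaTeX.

Invalid: d/dz[G] - f = \frac{15 z^{4} \cos{\left(\frac{5 z^{3}}{3} - \frac{z^{2}}{3} - 5 z + 5 \right)} - 2 z^{3} \cos{\left(\frac{5 z^{3}}{3} - \frac{z^{2}}{3} - 5 z + 5 \right)} + 15 z^{2} \cos{\left(\frac{5 z^{3}}{3} - \frac{z^{2}}{3} - 5 z + 5 \right)} + 3 z \sin{\left(\frac{5 z^{3}}{3} - \frac{z^{2}}{3} - 5 z + 5 \right)} - 4 z \cos{\left(\frac{5 z^{3}}{3} - \frac{z^{2}}{3} - 5 z + 5 \right)} - 30 \cos{\left(\frac{5 z^{3}}{3} - \frac{z^{2}}{3} - 5 z + 5 \right)}}{3 \sqrt{z^{2} + 2}}, which is not 0.

d/dz[G] = \frac{15 z^{4} \cos{\left(\frac{5 z^{3}}{3} - \frac{z^{2}}{3} - 5 z + 5 \right)} - 2 z^{3} \cos{\left(\frac{5 z^{3}}{3} - \frac{z^{2}}{3} - 5 z + 5 \right)} + 15 z^{2} \cos{\left(\frac{5 z^{3}}{3} - \frac{z^{2}}{3} - 5 z + 5 \right)} + 3 z \sin{\left(\frac{5 z^{3}}{3} - \frac{z^{2}}{3} - 5 z + 5 \right)} - 4 z \cos{\left(\frac{5 z^{3}}{3} - \frac{z^{2}}{3} - 5 z + 5 \right)} - 30 \cos{\left(\frac{5 z^{3}}{3} - \frac{z^{2}}{3} - 5 z + 5 \right)}}{6 \sqrt{z^{2} + 2}}
d/dz[G] - f(z) = \frac{15 z^{4} \cos{\left(\frac{5 z^{3}}{3} - \frac{z^{2}}{3} - 5 z + 5 \right)} - 2 z^{3} \cos{\left(\frac{5 z^{3}}{3} - \frac{z^{2}}{3} - 5 z + 5 \right)} + 15 z^{2} \cos{\left(\frac{5 z^{3}}{3} - \frac{z^{2}}{3} - 5 z + 5 \right)} + 3 z \sin{\left(\frac{5 z^{3}}{3} - \frac{z^{2}}{3} - 5 z + 5 \right)} - 4 z \cos{\left(\frac{5 z^{3}}{3} - \frac{z^{2}}{3} - 5 z + 5 \right)} - 30 \cos{\left(\frac{5 z^{3}}{3} - \frac{z^{2}}{3} - 5 z + 5 \right)}}{3 \sqrt{z^{2} + 2}} != 0.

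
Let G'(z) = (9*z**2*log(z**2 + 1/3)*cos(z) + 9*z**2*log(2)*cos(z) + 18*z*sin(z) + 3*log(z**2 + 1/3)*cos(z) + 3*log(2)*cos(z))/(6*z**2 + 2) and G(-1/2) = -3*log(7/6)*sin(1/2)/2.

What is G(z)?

G'(z) has the shape u'v + uv' for u = 3*log(2*z**2 + 2/3)/2 and v = sin(z) — it is the derivative of the product u*v.
A general antiderivative is 3*log(2*z**2 + 2/3)*sin(z)/2 + C.
The condition gives C = -3*log(7/6)*sin(1/2)/2 - (-3*log(7/6)*sin(1/2)/2) = 0.
So G(z) = 3*log(2*z**2 + 2/3)*sin(z)/2.
Check: d/dz[3*log(2*z**2 + 2/3)*sin(z)/2] = (9*z**2*log(z**2 + 1/3)*cos(z) + 9*z**2*log(2)*cos(z) + 18*z*sin(z) + 3*log(z**2 + 1/3)*cos(z) + 3*log(2)*cos(z))/(6*z**2 + 2) = G'(z).

G(z) = 3*log(2*z**2 + 2/3)*sin(z)/2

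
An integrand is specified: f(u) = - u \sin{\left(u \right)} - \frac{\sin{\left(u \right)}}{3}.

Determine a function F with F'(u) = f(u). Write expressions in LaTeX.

An antiderivative is F(u) = u \cos{\left(u \right)} - \sin{\left(u \right)} + \frac{\cos{\left(u \right)}}{3}.

Integrate term by term and add the pieces.
Check: d/du[u \cos{\left(u \right)} - \sin{\left(u \right)} + \frac{\cos{\left(u \right)}}{3}] = - u \sin{\left(u \right)} - \frac{\sin{\left(u \right)}}{3} = f(u).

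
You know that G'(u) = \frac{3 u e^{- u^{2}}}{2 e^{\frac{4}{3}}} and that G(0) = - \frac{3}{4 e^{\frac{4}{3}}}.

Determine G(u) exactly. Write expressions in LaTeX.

G'(u) matches the chain-rule pattern g'(h)*h' with inner function h(u) = - u^{2} - \frac{4}{3}; substituting w = h(u) collapses the integral.
A general antiderivative is - \frac{3 e^{- u^{2} - \frac{4}{3}}}{4} + C.
The condition gives C = - \frac{3}{4 e^{\frac{4}{3}}} - (- \frac{3}{4 e^{\frac{4}{3}}}) = 0.
So G(u) = - \frac{3 e^{- u^{2} - \frac{4}{3}}}{4}.
Check: d/du[- \frac{3 e^{- u^{2} - \frac{4}{3}}}{4}] = \frac{3 u e^{- u^{2}}}{2 e^{\frac{4}{3}}} = G'(u).

G(u) = - \frac{3 e^{- u^{2} - \frac{4}{3}}}{4}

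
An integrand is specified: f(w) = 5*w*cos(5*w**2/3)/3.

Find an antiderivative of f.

An antiderivative is F(w) = sin(5*w**2/3)/2.

f matches the chain-rule pattern g'(h)*h' with inner function h(w) = 5*w**2/3; substituting u = h(w) collapses the integral.
Check: d/dw[sin(5*w**2/3)/2] = 5*w*cos(5*w**2/3)/3 = f(w).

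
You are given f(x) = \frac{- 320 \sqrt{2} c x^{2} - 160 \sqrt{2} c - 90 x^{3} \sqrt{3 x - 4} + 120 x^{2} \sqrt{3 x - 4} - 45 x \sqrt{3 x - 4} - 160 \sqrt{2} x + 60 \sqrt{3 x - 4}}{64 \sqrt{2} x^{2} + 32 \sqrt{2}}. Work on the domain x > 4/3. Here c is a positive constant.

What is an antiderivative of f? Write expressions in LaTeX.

Any candidate F(x) must reproduce f(x) exactly when differentiated.
Check: d/dx[- 5 c x - \frac{\left(\frac{3 x}{2} - 2\right)^{\frac{5}{2}}}{4} - \frac{5 \log{\left(x^{2} + \frac{1}{2} \right)}}{4}] = \frac{- 320 \sqrt{2} c x^{2} - 160 \sqrt{2} c - 90 x^{3} \sqrt{3 x - 4} + 120 x^{2} \sqrt{3 x - 4} - 45 x \sqrt{3 x - 4} - 160 \sqrt{2} x + 60 \sqrt{3 x - 4}}{64 \sqrt{2} x^{2} + 32 \sqrt{2}} = f(x).

An antiderivative is F(x) = - 5 c x - \frac{\left(\frac{3 x}{2} - 2\right)^{\frac{5}{2}}}{4} - \frac{5 \log{\left(x^{2} + \frac{1}{2} \right)}}{4}.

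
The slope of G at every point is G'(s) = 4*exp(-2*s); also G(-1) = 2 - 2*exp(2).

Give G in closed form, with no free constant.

Recover the given G'(s) by differentiating a candidate G(s); any mismatch rules it out.
A general antiderivative is -2*exp(-2*s) + C.
The condition gives C = 2 - 2*exp(2) - (-2*exp(2)) = 2.
So G(s) = 2*(exp(s) - 1)*(exp(s) + 1)*exp(-2*s).
Check: d/ds[2*(exp(s) - 1)*(exp(s) + 1)*exp(-2*s)] = 4*exp(-2*s) = G'(s).

G(s) = 2*(exp(s) - 1)*(exp(s) + 1)*exp(-2*s)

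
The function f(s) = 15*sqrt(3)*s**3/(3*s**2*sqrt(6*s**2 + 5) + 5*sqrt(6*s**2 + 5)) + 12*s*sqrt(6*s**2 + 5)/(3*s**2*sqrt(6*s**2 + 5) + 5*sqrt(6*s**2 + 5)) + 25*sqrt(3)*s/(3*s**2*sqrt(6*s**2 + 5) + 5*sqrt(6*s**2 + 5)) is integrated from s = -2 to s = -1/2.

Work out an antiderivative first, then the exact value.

Antiderivative: F(s) = 5*sqrt(2*s**2 + 5/3)/2 + 2*log(s**2 + 5/3); value = -5*sqrt(87)/6 - 2*log(17/3) + 2*log(23/12) + 5*sqrt(78)/12

Integrate term by term and add the pieces.
F(s) = 5*sqrt(2*s**2 + 5/3)/2 + 2*log(s**2 + 5/3) is an antiderivative of f.
Check: d/ds[5*sqrt(2*s**2 + 5/3)/2 + 2*log(s**2 + 5/3)] = (15*sqrt(3)*s**3 + 12*s*sqrt(6*s**2 + 5) + 25*sqrt(3)*s)/(3*s**2*sqrt(6*s**2 + 5) + 5*sqrt(6*s**2 + 5)), which equals f(s).
F(-1/2) = 2*log(23/12) + 5*sqrt(78)/12; F(-2) = 2*log(17/3) + 5*sqrt(87)/6.
Integral = F(-1/2) - F(-2) = -5*sqrt(87)/6 - 2*log(17/3) + 2*log(23/12) + 5*sqrt(78)/12.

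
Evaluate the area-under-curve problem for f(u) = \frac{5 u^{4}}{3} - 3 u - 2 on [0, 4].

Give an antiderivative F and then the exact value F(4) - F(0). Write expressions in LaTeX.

Integrate term by term and add the pieces.
F(u) = \frac{u^{5}}{3} - \frac{3 u^{2}}{2} - 2 u is an antiderivative of f.
Check: d/du[\frac{u^{5}}{3} - \frac{3 u^{2}}{2} - 2 u] = \frac{5 u^{4}}{3} - 3 u - 2 = f(u).
F(4) = \frac{928}{3}; F(0) = 0.
Integral = F(4) - F(0) = \frac{928}{3}.

Antiderivative: F(u) = \frac{u^{5}}{3} - \frac{3 u^{2}}{2} - 2 u; value = \frac{928}{3}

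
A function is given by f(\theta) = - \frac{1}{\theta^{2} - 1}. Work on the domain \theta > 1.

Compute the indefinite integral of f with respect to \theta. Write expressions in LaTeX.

F(\theta) = - \frac{\log{\left(\theta - 1 \right)}}{2} + \frac{\log{\left(\theta + 1 \right)}}{2} + C

Factor the denominator (\left(\theta - 1\right) \left(\theta + 1\right)) and decompose: f = \frac{1}{2 \left(\theta + 1\right)} - \frac{1}{2 \left(\theta - 1\right)}; each piece integrates to a log, atan, or power term.
Check: d/d\theta[- \frac{\log{\left(\theta - 1 \right)}}{2} + \frac{\log{\left(\theta + 1 \right)}}{2}] = - \frac{1}{\theta^{2} - 1} = f(\theta).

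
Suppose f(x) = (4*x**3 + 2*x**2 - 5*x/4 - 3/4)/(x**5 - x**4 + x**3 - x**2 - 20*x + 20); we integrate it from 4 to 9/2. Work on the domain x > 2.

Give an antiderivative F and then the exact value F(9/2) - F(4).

The denominator factors as 4*(x - 2)*(x - 1)*(x + 2)*(x**2 + 5); partial fractions split f into directly integrable pieces: -(64*x - 191)/(108*(x**2 + 5)) - 89/(432*(x + 2)) - 2/(9*(x - 1)) + 49/(48*(x - 2)).
F(x) = (2205*log(x - 2) - 480*log(x - 1) - 445*log(x + 2) - 640*log(x**2 + 5) + 764*sqrt(5)*atan(sqrt(5)*x/5))/2160 is an antiderivative of f.
Check: d/dx[(2205*log(x - 2) - 480*log(x - 1) - 445*log(x + 2) - 640*log(x**2 + 5) + 764*sqrt(5)*atan(sqrt(5)*x/5))/2160] = (16*x**3 + 8*x**2 - 5*x - 3)/(4*x**5 - 4*x**4 + 4*x**3 - 4*x**2 - 80*x + 80), which equals f(x).
F(9/2) = -8*log(101/4)/27 - 89*log(13/2)/432 - 2*log(7/2)/9 + 191*sqrt(5)*atan(9*sqrt(5)/10)/540 + 49*log(5/2)/48; F(4) = -8*log(21)/27 - 89*log(6)/432 - 2*log(3)/9 + 49*log(2)/48 + 191*sqrt(5)*atan(4*sqrt(5)/5)/540.
Integral = F(9/2) - F(4) = -8*log(101/4)/27 - 191*sqrt(5)*atan(4*sqrt(5)/5)/540 - 49*log(2)/48 - 89*log(13/2)/432 - 2*log(7/2)/9 + 2*log(3)/9 + 89*log(6)/432 + 191*sqrt(5)*atan(9*sqrt(5)/10)/540 + 8*log(21)/27 + 49*log(5/2)/48.

Antiderivative: F(x) = (2205*log(x - 2) - 480*log(x - 1) - 445*log(x + 2) - 640*log(x**2 + 5) + 764*sqrt(5)*atan(sqrt(5)*x/5))/2160; value = -8*log(101/4)/27 - 191*sqrt(5)*atan(4*sqrt(5)/5)/540 - 49*log(2)/48 - 89*log(13/2)/432 - 2*log(7/2)/9 + 2*log(3)/9 + 89*log(6)/432 + 191*sqrt(5)*atan(9*sqrt(5)/10)/540 + 8*log(21)/27 + 49*log(5/2)/48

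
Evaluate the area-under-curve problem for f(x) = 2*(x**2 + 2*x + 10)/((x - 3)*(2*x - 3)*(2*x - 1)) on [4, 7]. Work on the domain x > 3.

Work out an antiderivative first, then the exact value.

Antiderivative: F(x) = (40*log(x - 3) - 61*log(x - 3/2) + 27*log(x - 1/2))/12; value = -61*log(11/2)/12 - 9*log(7/2)/4 + 9*log(13/2)/4 + 10*log(4)/3 + 61*log(5/2)/12

Factor the denominator ((x - 3)*(2*x - 3)*(2*x - 1)) and decompose: f = 9/(2*(2*x - 1)) - 61/(6*(2*x - 3)) + 10/(3*(x - 3)); each piece integrates to a log, atan, or power term.
F(x) = (40*log(x - 3) - 61*log(x - 3/2) + 27*log(x - 1/2))/12 is an antiderivative of f.
Check: d/dx[(40*log(x - 3) - 61*log(x - 3/2) + 27*log(x - 1/2))/12] = (2*x**2 + 4*x + 20)/(4*x**3 - 20*x**2 + 27*x - 9), which equals f(x).
F(7) = -61*log(11/2)/12 + 9*log(13/2)/4 + 10*log(4)/3; F(4) = -61*log(5/2)/12 + 9*log(7/2)/4.
Integral = F(7) - F(4) = -61*log(11/2)/12 - 9*log(7/2)/4 + 9*log(13/2)/4 + 10*log(4)/3 + 61*log(5/2)/12.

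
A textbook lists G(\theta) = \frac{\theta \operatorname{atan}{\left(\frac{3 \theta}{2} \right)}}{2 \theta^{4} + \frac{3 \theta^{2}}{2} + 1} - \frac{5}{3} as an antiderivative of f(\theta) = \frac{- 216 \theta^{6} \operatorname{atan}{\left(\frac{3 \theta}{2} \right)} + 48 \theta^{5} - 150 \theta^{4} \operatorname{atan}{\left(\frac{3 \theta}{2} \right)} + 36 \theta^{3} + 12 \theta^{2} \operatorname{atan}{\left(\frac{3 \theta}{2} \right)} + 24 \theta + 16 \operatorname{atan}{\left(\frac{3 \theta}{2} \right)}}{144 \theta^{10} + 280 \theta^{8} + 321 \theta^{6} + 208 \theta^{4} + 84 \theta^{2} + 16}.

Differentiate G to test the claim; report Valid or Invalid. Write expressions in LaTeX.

Valid - the claim checks out under differentiation.

d/d\theta[G] = \frac{- 216 \theta^{6} \operatorname{atan}{\left(\frac{3 \theta}{2} \right)} + 48 \theta^{5} - 150 \theta^{4} \operatorname{atan}{\left(\frac{3 \theta}{2} \right)} + 36 \theta^{3} + 12 \theta^{2} \operatorname{atan}{\left(\frac{3 \theta}{2} \right)} + 24 \theta + 16 \operatorname{atan}{\left(\frac{3 \theta}{2} \right)}}{144 \theta^{10} + 280 \theta^{8} + 321 \theta^{6} + 208 \theta^{4} + 84 \theta^{2} + 16}
This equals f(\theta) exactly, so the claim holds.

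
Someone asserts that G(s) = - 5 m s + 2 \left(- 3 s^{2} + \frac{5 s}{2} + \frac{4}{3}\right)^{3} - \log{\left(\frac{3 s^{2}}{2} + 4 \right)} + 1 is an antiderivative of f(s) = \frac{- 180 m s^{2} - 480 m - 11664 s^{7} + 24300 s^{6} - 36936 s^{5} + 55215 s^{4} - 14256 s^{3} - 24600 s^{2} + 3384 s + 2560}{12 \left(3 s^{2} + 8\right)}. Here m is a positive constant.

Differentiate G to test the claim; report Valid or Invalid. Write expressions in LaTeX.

d/ds[G] = \frac{- 180 m s^{2} - 480 m - 11664 s^{7} + 24300 s^{6} - 36936 s^{5} + 55215 s^{4} - 14256 s^{3} - 24600 s^{2} + 3384 s + 2560}{36 s^{2} + 96}
This equals f(s) exactly, so the claim holds.

Valid - the claim checks out under differentiation.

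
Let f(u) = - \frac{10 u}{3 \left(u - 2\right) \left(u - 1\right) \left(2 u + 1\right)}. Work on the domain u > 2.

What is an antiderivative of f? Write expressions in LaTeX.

Factor the denominator (3 \left(u - 2\right) \left(u - 1\right) \left(2 u + 1\right)) and decompose: f = \frac{4}{9 \left(2 u + 1\right)} + \frac{10}{9 \left(u - 1\right)} - \frac{4}{3 \left(u - 2\right)}; each piece integrates to a log, atan, or power term.
Check: d/du[\frac{2 \left(- 6 \log{\left(u - 2 \right)} + 5 \log{\left(u - 1 \right)} + \log{\left(u + \frac{1}{2} \right)}\right)}{9}] = - \frac{10 u}{6 u^{3} - 15 u^{2} + 3 u + 6}, which equals f(u).

An antiderivative is F(u) = \frac{2 \left(- 6 \log{\left(u - 2 \right)} + 5 \log{\left(u - 1 \right)} + \log{\left(u + \frac{1}{2} \right)}\right)}{9}.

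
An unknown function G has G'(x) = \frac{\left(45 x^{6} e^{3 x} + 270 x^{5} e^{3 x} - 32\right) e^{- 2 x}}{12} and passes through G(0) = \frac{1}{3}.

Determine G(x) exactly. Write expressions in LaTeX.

Since d/dx undoes antidifferentiation here, G(x) must give back the stated G'(x).
A general antiderivative is \frac{15 x^{6} e^{x}}{4} + \frac{4 e^{- 2 x}}{3} + C.
The condition gives C = \frac{1}{3} - (\frac{4}{3}) = -1.
So G(x) = \frac{\left(45 x^{6} e^{3 x} - 12 e^{2 x} + 16\right) e^{- 2 x}}{12}.
Check: d/dx[\frac{\left(45 x^{6} e^{3 x} - 12 e^{2 x} + 16\right) e^{- 2 x}}{12}] = \frac{\left(45 x^{6} e^{3 x} + 270 x^{5} e^{3 x} - 32\right) e^{- 2 x}}{12} = G'(x).

G(x) = \frac{\left(45 x^{6} e^{3 x} - 12 e^{2 x} + 16\right) e^{- 2 x}}{12}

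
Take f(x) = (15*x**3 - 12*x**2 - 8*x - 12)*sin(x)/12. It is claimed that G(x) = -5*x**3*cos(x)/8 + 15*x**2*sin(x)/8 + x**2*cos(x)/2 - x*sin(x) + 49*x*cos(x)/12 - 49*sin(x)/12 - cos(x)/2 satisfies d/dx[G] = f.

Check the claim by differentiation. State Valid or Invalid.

d/dx[G] = 5*x**3*sin(x)/8 - x**2*sin(x)/2 - x*sin(x)/3 - sin(x)/2
d/dx[G] - f(x) = -5*x**3*sin(x)/8 + x**2*sin(x)/2 + x*sin(x)/3 + sin(x)/2 != 0.

Invalid: d/dx[G] - f = -5*x**3*sin(x)/8 + x**2*sin(x)/2 + x*sin(x)/3 + sin(x)/2, which is not 0.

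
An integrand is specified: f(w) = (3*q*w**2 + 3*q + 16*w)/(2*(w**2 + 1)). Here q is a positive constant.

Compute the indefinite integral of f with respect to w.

For F(w) to be correct the identity F'(w) - f(w) = 0 must hold.
Check: d/dw[3*q*w/2 + 4*log(w**2 + 1)] = (3*q*w**2 + 3*q + 16*w)/(2*w**2 + 2), which equals f(w).

F(w) = 3*q*w/2 + 4*log(w**2 + 1) + C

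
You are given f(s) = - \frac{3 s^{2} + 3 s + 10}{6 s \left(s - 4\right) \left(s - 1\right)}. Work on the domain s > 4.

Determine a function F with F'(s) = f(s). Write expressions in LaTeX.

The denominator factors as 6 s \left(s - 4\right) \left(s - 1\right); partial fractions split f into directly integrable pieces: \frac{8}{9 \left(s - 1\right)} - \frac{35}{36 \left(s - 4\right)} - \frac{5}{12 s}.
Check: d/ds[\frac{- 15 \log{\left(s \right)} - 35 \log{\left(s - 4 \right)} + 32 \log{\left(s - 1 \right)}}{36}] = \frac{- 3 s^{2} - 3 s - 10}{6 s^{3} - 30 s^{2} + 24 s}, which equals f(s).

An antiderivative is F(s) = \frac{- 15 \log{\left(s \right)} - 35 \log{\left(s - 4 \right)} + 32 \log{\left(s - 1 \right)}}{36}.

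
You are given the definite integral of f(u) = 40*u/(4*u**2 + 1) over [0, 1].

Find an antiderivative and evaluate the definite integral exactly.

Antiderivative: F(u) = 5*log(4*u**2 + 1); value = 5*log(5)

The substitution w = 4*u**2 + 1 works: f is exactly (dF/dw)*(dw/du) for that inner function.
F(u) = 5*log(4*u**2 + 1) is an antiderivative of f.
Check: d/du[5*log(4*u**2 + 1)] = 40*u/(4*u**2 + 1) = f(u).
F(1) = 5*log(5); F(0) = 0.
Integral = F(1) - F(0) = 5*log(5).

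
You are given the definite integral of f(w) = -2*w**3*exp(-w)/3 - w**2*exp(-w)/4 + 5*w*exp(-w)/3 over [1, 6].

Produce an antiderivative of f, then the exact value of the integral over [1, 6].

Antiderivative: F(w) = (8*w**3 + 27*w**2 + 34*w + 34)*exp(-w)/12; value = -103*exp(-1)/12 + 1469*exp(-6)/6

f has the shape u'v + uv' for u = 2*w**3/3 + 9*w**2/4 + 17*w/6 + 17/6 and v = exp(-w) — it is the derivative of the product u*v.
F(w) = (8*w**3 + 27*w**2 + 34*w + 34)*exp(-w)/12 is an antiderivative of f.
Check: d/dw[(8*w**3 + 27*w**2 + 34*w + 34)*exp(-w)/12] = (-8*w**3 - 3*w**2 + 20*w)*exp(-w)/12, which equals f(w).
F(6) = 1469*exp(-6)/6; F(1) = 103*exp(-1)/12.
Integral = F(6) - F(1) = -103*exp(-1)/12 + 1469*exp(-6)/6.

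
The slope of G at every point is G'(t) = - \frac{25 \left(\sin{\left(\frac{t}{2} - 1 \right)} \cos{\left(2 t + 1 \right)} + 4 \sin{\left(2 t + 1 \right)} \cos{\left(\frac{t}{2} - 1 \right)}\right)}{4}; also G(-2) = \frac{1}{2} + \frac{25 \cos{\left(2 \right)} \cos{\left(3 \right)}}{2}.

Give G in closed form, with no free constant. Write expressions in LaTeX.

G(t) = \frac{25 \cos{\left(\frac{t}{2} - 1 \right)} \cos{\left(2 t + 1 \right)}}{2} + \frac{1}{2}

G'(t) has the shape u'v + uv' for u = \frac{25 \cos{\left(2 t + 1 \right)}}{2} and v = \cos{\left(\frac{t}{2} - 1 \right)} — it is the derivative of the product u*v.
A general antiderivative is \frac{25 \cos{\left(\frac{t}{2} - 1 \right)} \cos{\left(2 t + 1 \right)}}{2} + C.
The condition gives C = \frac{1}{2} + \frac{25 \cos{\left(2 \right)} \cos{\left(3 \right)}}{2} - (\frac{25 \cos{\left(2 \right)} \cos{\left(3 \right)}}{2}) = \frac{1}{2}.
So G(t) = \frac{25 \cos{\left(\frac{t}{2} - 1 \right)} \cos{\left(2 t + 1 \right)}}{2} + \frac{1}{2}.
Check: d/dt[\frac{25 \cos{\left(\frac{t}{2} - 1 \right)} \cos{\left(2 t + 1 \right)}}{2} + \frac{1}{2}] = - \frac{25 \sin{\left(\frac{t}{2} - 1 \right)} \cos{\left(2 t + 1 \right)}}{4} - 25 \sin{\left(2 t + 1 \right)} \cos{\left(\frac{t}{2} - 1 \right)}, which equals G'(t).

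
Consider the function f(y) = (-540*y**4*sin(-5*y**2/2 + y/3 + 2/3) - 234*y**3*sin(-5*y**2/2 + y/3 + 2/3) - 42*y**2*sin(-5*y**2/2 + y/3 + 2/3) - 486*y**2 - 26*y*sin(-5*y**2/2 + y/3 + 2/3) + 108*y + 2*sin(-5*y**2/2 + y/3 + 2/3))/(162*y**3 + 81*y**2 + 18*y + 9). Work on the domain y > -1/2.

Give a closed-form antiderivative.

An antiderivative is F(y) = (-9*log(2*y + 1) - 2*cos(-5*y**2/2 + y/3 + 2/3) + 6*atan(3*y))/3.

Any candidate F(y) must reproduce f(y) exactly when differentiated.
Check: d/dy[(-9*log(2*y + 1) - 2*cos(-5*y**2/2 + y/3 + 2/3) + 6*atan(3*y))/3] = (-540*y**4*sin(-5*y**2/2 + y/3 + 2/3) - 234*y**3*sin(-5*y**2/2 + y/3 + 2/3) - 42*y**2*sin(-5*y**2/2 + y/3 + 2/3) - 486*y**2 - 26*y*sin(-5*y**2/2 + y/3 + 2/3) + 108*y + 2*sin(-5*y**2/2 + y/3 + 2/3))/(162*y**3 + 81*y**2 + 18*y + 9) = f(y).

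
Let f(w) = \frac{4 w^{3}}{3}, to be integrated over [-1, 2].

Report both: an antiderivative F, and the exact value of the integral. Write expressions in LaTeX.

Antiderivative: F(w) = \frac{w^{4} - 15}{3}; value = 5

Since d/dw undoes antidifferentiation here, F'(w) = f(w) is required of F(w).
F(w) = \frac{w^{4} - 15}{3} is an antiderivative of f.
Check: d/dw[\frac{w^{4} - 15}{3}] = \frac{4 w^{3}}{3} = f(w).
F(2) = \frac{1}{3}; F(-1) = - \frac{14}{3}.
Integral = F(2) - F(-1) = 5.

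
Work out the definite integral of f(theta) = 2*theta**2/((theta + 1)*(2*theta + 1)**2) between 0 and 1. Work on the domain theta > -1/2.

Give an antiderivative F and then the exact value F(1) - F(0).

Antiderivative: F(theta) = (-6*theta*log(theta + 1/2) + 8*theta*log(theta + 1) - 3*log(theta + 1/2) + 4*log(theta + 1) - 1)/(4*theta + 2); value = -3*log(3/2)/2 + 1/3 + log(2)/2

Factor the denominator ((theta + 1)*(2*theta + 1)**2) and decompose: f = -3/(2*theta + 1) + (2*theta + 1)**(-2) + 2/(theta + 1); each piece integrates to a log, atan, or power term.
F(theta) = (-6*theta*log(theta + 1/2) + 8*theta*log(theta + 1) - 3*log(theta + 1/2) + 4*log(theta + 1) - 1)/(4*theta + 2) is an antiderivative of f.
Check: d/dtheta[(-6*theta*log(theta + 1/2) + 8*theta*log(theta + 1) - 3*log(theta + 1/2) + 4*log(theta + 1) - 1)/(4*theta + 2)] = 2*theta**2/(4*theta**3 + 8*theta**2 + 5*theta + 1), which equals f(theta).
F(1) = -3*log(3/2)/2 - 1/6 + 2*log(2); F(0) = -1/2 + 3*log(2)/2.
Integral = F(1) - F(0) = -3*log(3/2)/2 + 1/3 + log(2)/2.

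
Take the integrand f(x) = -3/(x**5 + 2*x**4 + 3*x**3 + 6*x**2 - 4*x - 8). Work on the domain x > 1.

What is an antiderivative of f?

An antiderivative is F(x) = -log(x - 1)/10 + 3*log(x + 1)/10 - log(x + 2)/8 - 3*log(x**2 + 4)/80 + 3*atan(x/2)/40.

Factor the denominator ((x - 1)*(x + 1)*(x + 2)*(x**2 + 4)) and decompose: f = -3*(x - 2)/(40*(x**2 + 4)) - 1/(8*(x + 2)) + 3/(10*(x + 1)) - 1/(10*(x - 1)); each piece integrates to a log, atan, or power term.
Check: d/dx[-log(x - 1)/10 + 3*log(x + 1)/10 - log(x + 2)/8 - 3*log(x**2 + 4)/80 + 3*atan(x/2)/40] = -3/(x**5 + 2*x**4 + 3*x**3 + 6*x**2 - 4*x - 8) = f(x).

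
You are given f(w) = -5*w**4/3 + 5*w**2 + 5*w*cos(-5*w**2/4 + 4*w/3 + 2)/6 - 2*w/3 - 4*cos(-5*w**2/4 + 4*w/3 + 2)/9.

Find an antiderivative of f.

An antiderivative is F(w) = -(w**5 - 5*w**3 + w**2 + sin(-5*w**2/4 + 4*w/3 + 2) - 4)/3.

The integrand splits into summands that can be handled one at a time.
Check: d/dw[-(w**5 - 5*w**3 + w**2 + sin(-5*w**2/4 + 4*w/3 + 2) - 4)/3] = -5*w**4/3 + 5*w**2 + 5*w*cos(-5*w**2/4 + 4*w/3 + 2)/6 - 2*w/3 - 4*cos(-5*w**2/4 + 4*w/3 + 2)/9 = f(w).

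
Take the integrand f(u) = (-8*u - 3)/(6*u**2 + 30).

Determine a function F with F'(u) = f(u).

Differentiate the proposed F(u) back; it has to land on f(u) exactly.
Check: d/du[-2*log(u**2 + 5)/3 - sqrt(5)*atan(sqrt(5)*u/5)/10] = (-8*u - 3)/(6*u**2 + 30) = f(u).

An antiderivative is F(u) = -2*log(u**2 + 5)/3 - sqrt(5)*atan(sqrt(5)*u/5)/10.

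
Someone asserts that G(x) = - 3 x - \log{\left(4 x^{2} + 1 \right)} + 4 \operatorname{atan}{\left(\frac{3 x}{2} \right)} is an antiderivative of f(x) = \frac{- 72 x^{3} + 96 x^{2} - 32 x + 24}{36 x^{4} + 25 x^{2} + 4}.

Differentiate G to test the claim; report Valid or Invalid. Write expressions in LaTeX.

d/dx[G] = \frac{- 108 x^{4} - 72 x^{3} + 21 x^{2} - 32 x + 12}{36 x^{4} + 25 x^{2} + 4}
d/dx[G] - f(x) = -3 != 0.

Invalid: d/dx[G] - f = -3, which is not 0.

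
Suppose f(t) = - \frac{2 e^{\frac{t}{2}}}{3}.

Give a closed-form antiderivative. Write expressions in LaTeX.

An antiderivative is F(t) = - \frac{4 e^{\frac{t}{2}}}{3}.

An antiderivative F(t) passes only if d/dt[F] lands on f(t) exactly.
Check: d/dt[- \frac{4 e^{\frac{t}{2}}}{3}] = - \frac{2 e^{\frac{t}{2}}}{3} = f(t).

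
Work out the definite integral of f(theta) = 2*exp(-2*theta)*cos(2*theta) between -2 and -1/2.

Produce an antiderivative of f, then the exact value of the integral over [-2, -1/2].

Any candidate F(theta) must reproduce f(theta) exactly when differentiated.
F(theta) = exp(-2*theta)*sin(2*theta)/2 - exp(-2*theta)*cos(2*theta)/2 is an antiderivative of f.
Check: d/dtheta[exp(-2*theta)*sin(2*theta)/2 - exp(-2*theta)*cos(2*theta)/2] = 2*exp(-2*theta)*cos(2*theta) = f(theta).
F(-1/2) = -exp(1)*sin(1)/2 - exp(1)*cos(1)/2; F(-2) = -exp(4)*cos(4)/2 - exp(4)*sin(4)/2.
Integral = F(-1/2) - F(-2) = exp(4)*sin(4)/2 + exp(4)*cos(4)/2 - exp(1)*sin(1)/2 - exp(1)*cos(1)/2.

Antiderivative: F(theta) = exp(-2*theta)*sin(2*theta)/2 - exp(-2*theta)*cos(2*theta)/2; value = exp(4)*sin(4)/2 + exp(4)*cos(4)/2 - exp(1)*sin(1)/2 - exp(1)*cos(1)/2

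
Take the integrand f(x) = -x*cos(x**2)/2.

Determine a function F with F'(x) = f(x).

An antiderivative is F(x) = -sin(x**2)/4.

Differentiate the proposed F(x) back; it has to land on f(x) exactly.
Check: d/dx[-sin(x**2)/4] = -x*cos(x**2)/2 = f(x).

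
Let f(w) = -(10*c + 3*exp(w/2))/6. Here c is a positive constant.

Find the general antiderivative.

F(w) = -5*c*w/3 - exp(w/2) + C

Check any antiderivative F(w) by computing F'(w) and comparing it with f(w).
Check: d/dw[-5*c*w/3 - exp(w/2)] = -5*c/3 - exp(w/2)/2, which equals f(w).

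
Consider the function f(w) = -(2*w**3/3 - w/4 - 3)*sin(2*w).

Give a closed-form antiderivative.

An antiderivative is F(w) = w**3*cos(2*w)/3 - w**2*sin(2*w)/2 - 5*w*cos(2*w)/8 + 5*sin(2*w)/16 - 3*cos(2*w)/2.

A first test for any F(w): its w-derivative must equal f(w) identically.
Check: d/dw[w**3*cos(2*w)/3 - w**2*sin(2*w)/2 - 5*w*cos(2*w)/8 + 5*sin(2*w)/16 - 3*cos(2*w)/2] = -2*w**3*sin(2*w)/3 + w*sin(2*w)/4 + 3*sin(2*w), which equals f(w).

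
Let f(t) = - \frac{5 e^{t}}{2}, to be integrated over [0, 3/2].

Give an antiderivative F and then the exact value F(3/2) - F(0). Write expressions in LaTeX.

Check any antiderivative F(t) by computing F'(t) and comparing it with f(t).
F(t) = - \frac{5 e^{t}}{2} is an antiderivative of f.
Check: d/dt[- \frac{5 e^{t}}{2}] = - \frac{5 e^{t}}{2} = f(t).
F(3/2) = - \frac{5 e^{\frac{3}{2}}}{2}; F(0) = - \frac{5}{2}.
Integral = F(3/2) - F(0) = \frac{5}{2} - \frac{5 e^{\frac{3}{2}}}{2}.

Antiderivative: F(t) = - \frac{5 e^{t}}{2}; value = \frac{5}{2} - \frac{5 e^{\frac{3}{2}}}{2}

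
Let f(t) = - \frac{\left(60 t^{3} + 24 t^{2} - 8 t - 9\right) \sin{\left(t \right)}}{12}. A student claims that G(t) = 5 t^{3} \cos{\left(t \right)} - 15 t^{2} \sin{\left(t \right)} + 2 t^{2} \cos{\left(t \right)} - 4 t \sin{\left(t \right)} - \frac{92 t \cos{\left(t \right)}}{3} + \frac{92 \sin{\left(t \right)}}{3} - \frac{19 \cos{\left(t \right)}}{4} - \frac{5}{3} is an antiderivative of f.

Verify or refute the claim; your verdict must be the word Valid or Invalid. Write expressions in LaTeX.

Valid - the claim checks out under differentiation.

d/dt[G] = - 5 t^{3} \sin{\left(t \right)} - 2 t^{2} \sin{\left(t \right)} + \frac{2 t \sin{\left(t \right)}}{3} + \frac{3 \sin{\left(t \right)}}{4}
This equals f(t) exactly, so the claim holds.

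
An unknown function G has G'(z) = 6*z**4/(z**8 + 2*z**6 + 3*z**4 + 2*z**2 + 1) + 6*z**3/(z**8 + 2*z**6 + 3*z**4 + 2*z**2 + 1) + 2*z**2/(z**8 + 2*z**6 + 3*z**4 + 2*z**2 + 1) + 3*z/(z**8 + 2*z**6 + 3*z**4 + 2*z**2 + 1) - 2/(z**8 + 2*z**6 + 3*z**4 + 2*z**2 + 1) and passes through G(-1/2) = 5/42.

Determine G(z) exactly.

G(z) = (z**4 + z**2 - 4*z - 2)/(2*z**4 + 2*z**2 + 2)

G'(z) has the shape u'v + uv' for u = 1/(z**4 + z**2 + 1) and v = -2*z - 3/2 — it is the derivative of the product u*v.
A general antiderivative is (-2*z - 3/2)/(z**4 + z**2 + 1) + C.
The condition gives C = 5/42 - (-8/21) = 1/2.
So G(z) = (z**4 + z**2 - 4*z - 2)/(2*z**4 + 2*z**2 + 2).
Check: d/dz[(z**4 + z**2 - 4*z - 2)/(2*z**4 + 2*z**2 + 2)] = (6*z**4 + 6*z**3 + 2*z**2 + 3*z - 2)/(z**8 + 2*z**6 + 3*z**4 + 2*z**2 + 1), which equals G'(z).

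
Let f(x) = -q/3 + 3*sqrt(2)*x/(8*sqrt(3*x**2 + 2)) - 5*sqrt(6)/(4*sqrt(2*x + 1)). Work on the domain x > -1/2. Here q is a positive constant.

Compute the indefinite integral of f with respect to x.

Integrate term by term and add the pieces.
Check: d/dx[sqrt(2)*(-4*sqrt(2)*q*x - 30*sqrt(3)*sqrt(2*x + 1) + 3*sqrt(3*x**2 + 2))/24] = (-8*q*sqrt(2*x + 1)*sqrt(3*x**2 + 2) + 9*sqrt(2)*x*sqrt(2*x + 1) - 30*sqrt(6)*sqrt(3*x**2 + 2))/(24*sqrt(2*x + 1)*sqrt(3*x**2 + 2)), which equals f(x).

F(x) = sqrt(2)*(-4*sqrt(2)*q*x - 30*sqrt(3)*sqrt(2*x + 1) + 3*sqrt(3*x**2 + 2))/24 + C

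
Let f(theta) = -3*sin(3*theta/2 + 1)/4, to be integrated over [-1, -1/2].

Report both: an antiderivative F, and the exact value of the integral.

Antiderivative: F(theta) = cos(3*theta/2 + 1)/2; value = -cos(1/2)/2 + cos(1/4)/2

Recover f(theta) by differentiating a candidate F(theta); any mismatch rules it out.
F(theta) = cos(3*theta/2 + 1)/2 is an antiderivative of f.
Check: d/dtheta[cos(3*theta/2 + 1)/2] = -3*sin(3*theta/2 + 1)/4 = f(theta).
F(-1/2) = cos(1/4)/2; F(-1) = cos(1/2)/2.
Integral = F(-1/2) - F(-1) = -cos(1/2)/2 + cos(1/4)/2.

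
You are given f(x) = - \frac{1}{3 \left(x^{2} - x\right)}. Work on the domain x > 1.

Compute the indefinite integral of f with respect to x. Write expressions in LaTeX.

F(x) = - \frac{- \log{\left(x \right)} + \log{\left(x - 1 \right)}}{3} + C

Factor the denominator (3 x \left(x - 1\right)) and decompose: f = - \frac{1}{3 \left(x - 1\right)} + \frac{1}{3 x}; each piece integrates to a log, atan, or power term.
Check: d/dx[- \frac{- \log{\left(x \right)} + \log{\left(x - 1 \right)}}{3}] = - \frac{1}{3 x^{2} - 3 x}, which equals f(x).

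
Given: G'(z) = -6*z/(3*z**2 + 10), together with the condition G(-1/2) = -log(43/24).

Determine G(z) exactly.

G(z) = -log(z**2/2 + 5/3)

G'(z) matches the chain-rule pattern g'(h)*h' with inner function h(z) = z**2/2 + 5/3; substituting u = h(z) collapses the integral.
A general antiderivative is -log(z**2/2 + 5/3) + C.
The condition gives C = -log(43/24) - (-log(43/24)) = 0.
So G(z) = -log(z**2/2 + 5/3).
Check: d/dz[-log(z**2/2 + 5/3)] = -6*z/(3*z**2 + 10) = G'(z).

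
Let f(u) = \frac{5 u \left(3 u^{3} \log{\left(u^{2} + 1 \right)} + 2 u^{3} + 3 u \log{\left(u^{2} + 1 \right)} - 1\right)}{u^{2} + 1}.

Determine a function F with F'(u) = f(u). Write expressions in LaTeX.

f has the shape v'r + vr' for v = 5 u^{3} - \frac{5}{2} and r = \log{\left(u^{2} + 1 \right)} — it is the derivative of the product v*r.
Check: d/du[- \frac{5 \left(1 - 2 u^{3}\right) \log{\left(u^{2} + 1 \right)}}{2}] = \frac{15 u^{4} \log{\left(u^{2} + 1 \right)} + 10 u^{4} + 15 u^{2} \log{\left(u^{2} + 1 \right)} - 5 u}{u^{2} + 1}, which equals f(u).

An antiderivative is F(u) = - \frac{5 \left(1 - 2 u^{3}\right) \log{\left(u^{2} + 1 \right)}}{2}.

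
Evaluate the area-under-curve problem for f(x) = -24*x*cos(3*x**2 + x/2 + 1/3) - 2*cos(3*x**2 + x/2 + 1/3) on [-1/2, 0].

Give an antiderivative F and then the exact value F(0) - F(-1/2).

f matches the chain-rule pattern g'(h)*h' with inner function h(x) = 3*x**2 + x/2 + 1/3; substituting u = h(x) collapses the integral.
F(x) = -4*sin(3*x**2 + x/2 + 1/3) is an antiderivative of f.
Check: d/dx[-4*sin(3*x**2 + x/2 + 1/3)] = -24*x*cos(3*x**2 + x/2 + 1/3) - 2*cos(3*x**2 + x/2 + 1/3) = f(x).
F(0) = -4*sin(1/3); F(-1/2) = -4*sin(5/6).
Integral = F(0) - F(-1/2) = -4*sin(1/3) + 4*sin(5/6).

Antiderivative: F(x) = -4*sin(3*x**2 + x/2 + 1/3); value = -4*sin(1/3) + 4*sin(5/6)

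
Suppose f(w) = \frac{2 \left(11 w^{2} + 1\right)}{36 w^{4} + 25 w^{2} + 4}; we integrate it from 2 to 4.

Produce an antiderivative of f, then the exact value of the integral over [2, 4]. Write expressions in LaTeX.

Antiderivative: F(w) = - \frac{- 5 \operatorname{atan}{\left(\frac{3 w}{2} \right)} + 3 \operatorname{atan}{\left(2 w \right)}}{3}; value = - \frac{5 \operatorname{atan}{\left(3 \right)}}{3} - \operatorname{atan}{\left(8 \right)} + \operatorname{atan}{\left(4 \right)} + \frac{5 \operatorname{atan}{\left(6 \right)}}{3}

Check any antiderivative F(w) by computing F'(w) and comparing it with f(w).
F(w) = - \frac{- 5 \operatorname{atan}{\left(\frac{3 w}{2} \right)} + 3 \operatorname{atan}{\left(2 w \right)}}{3} is an antiderivative of f.
Check: d/dw[- \frac{- 5 \operatorname{atan}{\left(\frac{3 w}{2} \right)} + 3 \operatorname{atan}{\left(2 w \right)}}{3}] = \frac{22 w^{2} + 2}{36 w^{4} + 25 w^{2} + 4}, which equals f(w).
F(4) = - \operatorname{atan}{\left(8 \right)} + \frac{5 \operatorname{atan}{\left(6 \right)}}{3}; F(2) = - \operatorname{atan}{\left(4 \right)} + \frac{5 \operatorname{atan}{\left(3 \right)}}{3}.
Integral = F(4) - F(2) = - \frac{5 \operatorname{atan}{\left(3 \right)}}{3} - \operatorname{atan}{\left(8 \right)} + \operatorname{atan}{\left(4 \right)} + \frac{5 \operatorname{atan}{\left(6 \right)}}{3}.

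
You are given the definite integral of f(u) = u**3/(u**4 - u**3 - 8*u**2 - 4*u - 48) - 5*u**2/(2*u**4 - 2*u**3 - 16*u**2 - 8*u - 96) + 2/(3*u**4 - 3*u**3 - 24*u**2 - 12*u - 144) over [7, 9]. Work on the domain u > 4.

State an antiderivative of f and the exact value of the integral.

Factor the denominator (6*(u - 4)*(u + 3)*(u**2 + 4)) and decompose: f = 4*(14*u - 29)/(195*(u**2 + 4)) + 293/(546*(u + 3)) + 37/(210*(u - 4)); each piece integrates to a log, atan, or power term.
F(u) = 37*log(u - 4)/210 + 293*log(u + 3)/546 + 28*log(u**2 + 4)/195 - 58*atan(u/2)/195 is an antiderivative of f.
Check: d/du[37*log(u - 4)/210 + 293*log(u + 3)/546 + 28*log(u**2 + 4)/195 - 58*atan(u/2)/195] = (6*u**3 - 15*u**2 + 4)/(6*u**4 - 6*u**3 - 48*u**2 - 24*u - 288), which equals f(u).
F(9) = -58*atan(9/2)/195 + 37*log(5)/210 + 28*log(85)/195 + 293*log(12)/546; F(7) = -58*atan(7/2)/195 + 37*log(3)/210 + 28*log(53)/195 + 293*log(10)/546.
Integral = F(9) - F(7) = -293*log(10)/546 - 28*log(53)/195 - 58*atan(9/2)/195 - 37*log(3)/210 + 37*log(5)/210 + 58*atan(7/2)/195 + 28*log(85)/195 + 293*log(12)/546.

Antiderivative: F(u) = 37*log(u - 4)/210 + 293*log(u + 3)/546 + 28*log(u**2 + 4)/195 - 58*atan(u/2)/195; value = -293*log(10)/546 - 28*log(53)/195 - 58*atan(9/2)/195 - 37*log(3)/210 + 37*log(5)/210 + 58*atan(7/2)/195 + 28*log(85)/195 + 293*log(12)/546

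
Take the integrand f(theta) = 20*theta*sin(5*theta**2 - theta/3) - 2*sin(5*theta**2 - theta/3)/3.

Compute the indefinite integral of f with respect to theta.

f matches the chain-rule pattern g'(h)*h' with inner function h(theta) = 5*theta**2 - theta/3; substituting u = h(theta) collapses the integral.
Check: d/dtheta[-2*cos(5*theta**2 - theta/3)] = 20*theta*sin(5*theta**2 - theta/3) - 2*sin(5*theta**2 - theta/3)/3 = f(theta).

F(theta) = -2*cos(5*theta**2 - theta/3) + C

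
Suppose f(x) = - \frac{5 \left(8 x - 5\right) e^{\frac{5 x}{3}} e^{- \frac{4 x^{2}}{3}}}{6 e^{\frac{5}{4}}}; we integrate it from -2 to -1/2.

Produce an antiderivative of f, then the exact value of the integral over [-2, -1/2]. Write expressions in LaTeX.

Antiderivative: F(x) = \frac{5 e^{\frac{5 x}{3}} e^{- \frac{4 x^{2}}{3}}}{2 e^{\frac{5}{4}}}; value = - \frac{5}{2 e^{\frac{119}{12}}} + \frac{5}{2 e^{\frac{29}{12}}}

f matches the chain-rule pattern g'(h)*h' with inner function h(x) = - \frac{4 x^{2}}{3} + \frac{5 x}{3} - \frac{5}{4}; substituting u = h(x) collapses the integral.
F(x) = \frac{5 e^{\frac{5 x}{3}} e^{- \frac{4 x^{2}}{3}}}{2 e^{\frac{5}{4}}} is an antiderivative of f.
Check: d/dx[\frac{5 e^{\frac{5 x}{3}} e^{- \frac{4 x^{2}}{3}}}{2 e^{\frac{5}{4}}}] = \frac{\left(- 40 x e^{\frac{5 x}{3}} + 25 e^{\frac{5 x}{3}}\right) e^{- \frac{4 x^{2}}{3}}}{6 e^{\frac{5}{4}}}, which equals f(x).
F(-1/2) = \frac{5}{2 e^{\frac{29}{12}}}; F(-2) = \frac{5}{2 e^{\frac{119}{12}}}.
Integral = F(-1/2) - F(-2) = - \frac{5}{2 e^{\frac{119}{12}}} + \frac{5}{2 e^{\frac{29}{12}}}.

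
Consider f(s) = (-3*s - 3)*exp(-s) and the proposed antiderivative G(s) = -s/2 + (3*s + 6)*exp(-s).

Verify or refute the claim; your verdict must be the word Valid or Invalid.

d/ds[G] = (-6*s - exp(s) - 6)*exp(-s)/2
d/ds[G] - f(s) = -1/2 != 0.

Invalid: d/ds[G] - f = -1/2, which is not 0.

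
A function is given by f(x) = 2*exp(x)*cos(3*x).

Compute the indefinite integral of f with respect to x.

Whatever form F(x) takes, F'(x) = f(x) is non-negotiable.
Check: d/dx[3*exp(x)*sin(3*x)/5 + exp(x)*cos(3*x)/5] = 2*exp(x)*cos(3*x) = f(x).

F(x) = 3*exp(x)*sin(3*x)/5 + exp(x)*cos(3*x)/5 + C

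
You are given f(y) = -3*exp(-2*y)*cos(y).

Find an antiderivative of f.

Differentiate the proposed F(y) back; it has to land on f(y) exactly.
Check: d/dy[3*(-sin(y) + 2*cos(y))*exp(-2*y)/5] = -3*exp(-2*y)*cos(y) = f(y).

An antiderivative is F(y) = 3*(-sin(y) + 2*cos(y))*exp(-2*y)/5.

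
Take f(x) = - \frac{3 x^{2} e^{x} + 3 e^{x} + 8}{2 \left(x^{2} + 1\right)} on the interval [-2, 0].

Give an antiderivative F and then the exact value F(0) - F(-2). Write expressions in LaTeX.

Check any antiderivative F(x) by computing F'(x) and comparing it with f(x).
F(x) = - \frac{3 e^{x}}{2} - 4 \operatorname{atan}{\left(x \right)} is an antiderivative of f.
Check: d/dx[- \frac{3 e^{x}}{2} - 4 \operatorname{atan}{\left(x \right)}] = \frac{- 3 x^{2} e^{x} - 3 e^{x} - 8}{2 x^{2} + 2}, which equals f(x).
F(0) = - \frac{3}{2}; F(-2) = - \frac{3}{2 e^{2}} + 4 \operatorname{atan}{\left(2 \right)}.
Integral = F(0) - F(-2) = - 4 \operatorname{atan}{\left(2 \right)} - \frac{3}{2} + \frac{3}{2 e^{2}}.

Antiderivative: F(x) = - \frac{3 e^{x}}{2} - 4 \operatorname{atan}{\left(x \right)}; value = - 4 \operatorname{atan}{\left(2 \right)} - \frac{3}{2} + \frac{3}{2 e^{2}}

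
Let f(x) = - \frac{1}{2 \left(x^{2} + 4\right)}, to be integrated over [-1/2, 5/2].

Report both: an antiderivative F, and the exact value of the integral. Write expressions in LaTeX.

Antiderivative: F(x) = - \frac{\operatorname{atan}{\left(\frac{x}{2} \right)}}{4}; value = - \frac{\operatorname{atan}{\left(\frac{5}{4} \right)}}{4} - \frac{\operatorname{atan}{\left(\frac{1}{4} \right)}}{4}

For F(x) to be correct the identity F'(x) - f(x) = 0 must hold.
F(x) = - \frac{\operatorname{atan}{\left(\frac{x}{2} \right)}}{4} is an antiderivative of f.
Check: d/dx[- \frac{\operatorname{atan}{\left(\frac{x}{2} \right)}}{4}] = - \frac{1}{2 x^{2} + 8}, which equals f(x).
F(5/2) = - \frac{\operatorname{atan}{\left(\frac{5}{4} \right)}}{4}; F(-1/2) = \frac{\operatorname{atan}{\left(\frac{1}{4} \right)}}{4}.
Integral = F(5/2) - F(-1/2) = - \frac{\operatorname{atan}{\left(\frac{5}{4} \right)}}{4} - \frac{\operatorname{atan}{\left(\frac{1}{4} \right)}}{4}.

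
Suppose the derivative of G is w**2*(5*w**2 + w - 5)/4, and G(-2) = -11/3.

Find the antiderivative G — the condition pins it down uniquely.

Recover the given G'(w) by differentiating a candidate G(w); any mismatch rules it out.
A general antiderivative is w**5/4 + w**4/16 - 5*w**3/12 + C.
The condition gives C = -11/3 - (-11/3) = 0.
So G(w) = w**3*(12*w**2 + 3*w - 20)/48.
Check: d/dw[w**3*(12*w**2 + 3*w - 20)/48] = 5*w**4/4 + w**3/4 - 5*w**2/4, which equals G'(w).

G(w) = w**3*(12*w**2 + 3*w - 20)/48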